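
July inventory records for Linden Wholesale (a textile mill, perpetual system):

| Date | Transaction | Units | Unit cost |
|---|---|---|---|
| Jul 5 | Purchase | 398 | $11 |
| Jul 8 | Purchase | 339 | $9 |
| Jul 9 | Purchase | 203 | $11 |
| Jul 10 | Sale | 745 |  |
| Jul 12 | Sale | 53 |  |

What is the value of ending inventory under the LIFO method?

Ending inventory = $1,562

Jul 10, 745 sold [LIFO — newest first]: 203 @ $11 + 339 @ $9 + 203 @ $11 = $7,517
Jul 12, 53 sold [LIFO — newest first]: 53 @ $11 = $583
Total COGS = $7,517 + $583 = $8,100
Ending inventory: 142 @ $11 = $1,562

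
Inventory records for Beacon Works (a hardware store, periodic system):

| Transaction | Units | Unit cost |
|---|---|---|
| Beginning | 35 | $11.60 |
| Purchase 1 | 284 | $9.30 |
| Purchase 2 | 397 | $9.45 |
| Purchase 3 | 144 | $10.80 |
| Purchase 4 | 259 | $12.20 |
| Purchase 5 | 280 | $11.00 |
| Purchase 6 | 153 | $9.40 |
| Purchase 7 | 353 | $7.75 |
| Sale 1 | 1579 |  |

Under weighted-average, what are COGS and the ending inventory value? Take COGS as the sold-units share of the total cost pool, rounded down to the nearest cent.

COGS = $15,556.09; ending inventory = $3,211.71

Sale 1, sell 1579: 1579/1905 × $18,767.80 → $15,556.09
Ending inventory (cost pool remaining) = $3,211.71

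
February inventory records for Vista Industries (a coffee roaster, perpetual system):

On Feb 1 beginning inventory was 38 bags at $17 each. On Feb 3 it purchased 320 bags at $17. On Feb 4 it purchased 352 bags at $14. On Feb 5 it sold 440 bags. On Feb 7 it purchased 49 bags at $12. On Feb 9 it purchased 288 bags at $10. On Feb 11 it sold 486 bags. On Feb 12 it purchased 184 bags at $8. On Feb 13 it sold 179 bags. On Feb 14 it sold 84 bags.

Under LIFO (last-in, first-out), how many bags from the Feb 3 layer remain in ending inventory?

4

Feb 5, 440 sold [LIFO — newest first]: 352 @ $14 + 88 @ $17 = $6,424
Feb 11, 486 sold [LIFO — newest first]: 288 @ $10 + 49 @ $12 + 149 @ $17 = $6,001
Feb 13, 179 sold [LIFO — newest first]: 179 @ $8 = $1,432
Feb 14, 84 sold [LIFO — newest first]: 5 @ $8 + 79 @ $17 = $1,383
Total COGS = $6,424 + $6,001 + $1,432 + $1,383 = $15,240
Ending inventory: 38 @ $17 + 4 @ $17 = $714
Check: goods available $15,954 = COGS $15,240 + ending $714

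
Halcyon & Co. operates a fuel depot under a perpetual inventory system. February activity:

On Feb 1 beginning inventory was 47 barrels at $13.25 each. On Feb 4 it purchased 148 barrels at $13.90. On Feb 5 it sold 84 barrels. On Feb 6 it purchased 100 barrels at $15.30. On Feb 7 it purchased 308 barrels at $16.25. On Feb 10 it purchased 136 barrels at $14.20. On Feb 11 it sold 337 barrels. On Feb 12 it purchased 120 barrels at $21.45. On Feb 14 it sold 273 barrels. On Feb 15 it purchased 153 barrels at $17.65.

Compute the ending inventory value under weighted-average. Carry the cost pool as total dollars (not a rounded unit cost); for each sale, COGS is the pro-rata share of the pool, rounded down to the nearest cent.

Ending inventory = $5,497.52

After Feb 1: 47 on hand, pool $622.75 (≈ $13.2500 each)
After Feb 4: 195 on hand, pool $2,679.95 (≈ $13.7433 each)
Feb 5, sell 84: 84/195 × $2,679.95 → $1,154.44
After Feb 6: 211 on hand, pool $3,055.51 (≈ $14.4811 each)
After Feb 7: 519 on hand, pool $8,060.51 (≈ $15.5308 each)
After Feb 10: 655 on hand, pool $9,991.71 (≈ $15.2545 each)
Feb 11, sell 337: 337/655 × $9,991.71 → $5,140.77
After Feb 12: 438 on hand, pool $7,424.94 (≈ $16.9519 each)
Feb 14, sell 273: 273/438 × $7,424.94 → $4,627.87
After Feb 15: 318 on hand, pool $5,497.52 (≈ $17.2878 each)
Total COGS = $1,154.44 + $5,140.77 + $4,627.87 = $10,923.08
Ending inventory (cost pool remaining) = $5,497.52
Check: goods available $16,420.60 = COGS $10,923.08 + ending $5,497.52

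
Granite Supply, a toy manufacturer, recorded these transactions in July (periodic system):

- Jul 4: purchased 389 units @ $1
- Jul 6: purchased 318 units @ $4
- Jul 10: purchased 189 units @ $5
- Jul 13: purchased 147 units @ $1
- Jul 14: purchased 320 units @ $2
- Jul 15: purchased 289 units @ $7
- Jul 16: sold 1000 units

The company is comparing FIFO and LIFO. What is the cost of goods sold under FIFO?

COGS = $2,710

FIFO COGS: 389 @ $1 + 318 @ $4 + 189 @ $5 + 104 @ $1 = $2,710
LIFO COGS: 289 @ $7 + 320 @ $2 + 147 @ $1 + 189 @ $5 + 55 @ $4 = $3,975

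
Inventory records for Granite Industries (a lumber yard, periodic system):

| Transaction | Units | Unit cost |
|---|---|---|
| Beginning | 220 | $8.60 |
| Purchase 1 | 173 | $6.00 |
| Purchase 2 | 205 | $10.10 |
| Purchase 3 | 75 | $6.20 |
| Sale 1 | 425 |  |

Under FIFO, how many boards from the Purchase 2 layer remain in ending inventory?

173

Sale 1 (425) [FIFO — oldest first]: 220 @ $8.60 + 173 @ $6.00 + 32 @ $10.10 = $3,253.20
Ending inventory: 173 @ $10.10 + 75 @ $6.20 = $2,212.30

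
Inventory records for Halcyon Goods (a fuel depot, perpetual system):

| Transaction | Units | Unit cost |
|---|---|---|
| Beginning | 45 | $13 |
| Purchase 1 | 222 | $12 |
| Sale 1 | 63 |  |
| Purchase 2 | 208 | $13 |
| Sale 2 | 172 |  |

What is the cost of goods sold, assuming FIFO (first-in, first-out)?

COGS = $2,865

Sale 1 (63) [FIFO — oldest first]: 45 @ $13 + 18 @ $12 = $801
Sale 2 (172) [FIFO — oldest first]: 172 @ $12 = $2,064
Total COGS = $801 + $2,064 = $2,865
Ending inventory: 32 @ $12 + 208 @ $13 = $3,088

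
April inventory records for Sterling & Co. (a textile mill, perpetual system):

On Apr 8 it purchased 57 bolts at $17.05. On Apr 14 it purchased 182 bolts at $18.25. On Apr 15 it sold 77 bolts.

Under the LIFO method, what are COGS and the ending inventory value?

COGS = $1,405.25; ending inventory = $2,888.10

Apr 15, 77 sold [LIFO — newest first]: 77 @ $18.25 = $1,405.25
Ending inventory: 57 @ $17.05 + 105 @ $18.25 = $2,888.10
Check: goods available $4,293.35 = COGS $1,405.25 + ending $2,888.10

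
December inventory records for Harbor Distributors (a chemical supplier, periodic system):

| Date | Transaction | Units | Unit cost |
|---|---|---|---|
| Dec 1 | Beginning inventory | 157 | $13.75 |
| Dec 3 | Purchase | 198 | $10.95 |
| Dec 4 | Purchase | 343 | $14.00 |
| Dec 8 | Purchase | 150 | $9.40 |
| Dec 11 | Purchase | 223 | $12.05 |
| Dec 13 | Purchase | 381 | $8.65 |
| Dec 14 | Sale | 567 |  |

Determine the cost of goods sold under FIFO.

COGS = $7,294.85

Dec 14, 567 sold [FIFO — oldest first]: 157 @ $13.75 + 198 @ $10.95 + 212 @ $14.00 = $7,294.85
Ending inventory: 131 @ $14.00 + 150 @ $9.40 + 223 @ $12.05 + 381 @ $8.65 = $9,226.80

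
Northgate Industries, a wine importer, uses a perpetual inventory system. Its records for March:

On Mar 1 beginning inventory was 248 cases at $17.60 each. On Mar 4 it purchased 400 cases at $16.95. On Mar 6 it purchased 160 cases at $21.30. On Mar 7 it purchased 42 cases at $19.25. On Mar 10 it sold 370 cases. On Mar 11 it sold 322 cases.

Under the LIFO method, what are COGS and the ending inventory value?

COGS = $12,580.50; ending inventory = $2,780.80

Mar 10, 370 sold [LIFO — newest first]: 42 @ $19.25 + 160 @ $21.30 + 168 @ $16.95 = $7,064.10
Mar 11, 322 sold [LIFO — newest first]: 232 @ $16.95 + 90 @ $17.60 = $5,516.40
Total COGS = $7,064.10 + $5,516.40 = $12,580.50
Ending inventory: 158 @ $17.60 = $2,780.80
Check: goods available $15,361.30 = COGS $12,580.50 + ending $2,780.80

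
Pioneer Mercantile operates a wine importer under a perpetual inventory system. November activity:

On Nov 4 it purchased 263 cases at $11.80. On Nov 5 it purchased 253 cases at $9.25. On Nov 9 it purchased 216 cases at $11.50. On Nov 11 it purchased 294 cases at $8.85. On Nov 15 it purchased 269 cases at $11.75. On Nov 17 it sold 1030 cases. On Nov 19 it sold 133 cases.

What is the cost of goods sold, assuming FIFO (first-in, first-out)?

COGS = $12,139.30

Nov 17, 1030 sold [FIFO — oldest first]: 263 @ $11.80 + 253 @ $9.25 + 216 @ $11.50 + 294 @ $8.85 + 4 @ $11.75 = $10,576.55
Nov 19, 133 sold [FIFO — oldest first]: 133 @ $11.75 = $1,562.75
Total COGS = $10,576.55 + $1,562.75 = $12,139.30
Ending inventory: 132 @ $11.75 = $1,551.00
Check: goods available $13,690.30 = COGS $12,139.30 + ending $1,551.00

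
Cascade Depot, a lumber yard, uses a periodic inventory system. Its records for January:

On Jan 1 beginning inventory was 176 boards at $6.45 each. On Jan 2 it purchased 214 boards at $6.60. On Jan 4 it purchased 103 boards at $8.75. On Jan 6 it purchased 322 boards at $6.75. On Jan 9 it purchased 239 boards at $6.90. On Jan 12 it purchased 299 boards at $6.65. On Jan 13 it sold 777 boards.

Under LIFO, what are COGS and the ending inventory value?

COGS = $5,250.70; ending inventory = $4,009.10

Jan 13, 777 sold [LIFO — newest first]: 299 @ $6.65 + 239 @ $6.90 + 239 @ $6.75 = $5,250.70
Ending inventory: 176 @ $6.45 + 214 @ $6.60 + 103 @ $8.75 + 83 @ $6.75 = $4,009.10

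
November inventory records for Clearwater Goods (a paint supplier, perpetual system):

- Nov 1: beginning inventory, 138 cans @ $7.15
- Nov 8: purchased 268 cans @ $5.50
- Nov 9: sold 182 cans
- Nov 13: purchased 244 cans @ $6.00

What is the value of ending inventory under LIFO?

Ending inventory = $2,923.70

Nov 9, 182 sold [LIFO — newest first]: 182 @ $5.50 = $1,001.00
Ending inventory: 138 @ $7.15 + 86 @ $5.50 + 244 @ $6.00 = $2,923.70
Check: goods available $3,924.70 = COGS $1,001.00 + ending $2,923.70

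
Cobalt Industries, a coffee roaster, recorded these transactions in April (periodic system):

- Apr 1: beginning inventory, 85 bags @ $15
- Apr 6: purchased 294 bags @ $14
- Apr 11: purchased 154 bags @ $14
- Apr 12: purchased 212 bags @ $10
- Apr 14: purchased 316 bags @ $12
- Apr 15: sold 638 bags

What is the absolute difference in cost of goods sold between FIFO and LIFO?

$1,145

FIFO COGS: 85 @ $15 + 294 @ $14 + 154 @ $14 + 105 @ $10 = $8,597
LIFO COGS: 316 @ $12 + 212 @ $10 + 110 @ $14 = $7,452
Difference = |$8,597 − $7,452| = $1,145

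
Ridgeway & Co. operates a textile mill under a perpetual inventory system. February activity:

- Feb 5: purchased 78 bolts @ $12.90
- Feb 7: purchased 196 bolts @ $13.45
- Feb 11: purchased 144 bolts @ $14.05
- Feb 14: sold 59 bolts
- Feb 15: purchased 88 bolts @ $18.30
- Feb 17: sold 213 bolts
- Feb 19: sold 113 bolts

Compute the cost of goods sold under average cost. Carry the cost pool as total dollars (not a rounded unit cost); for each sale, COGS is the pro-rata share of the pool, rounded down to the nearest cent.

After Feb 5: 78 on hand, pool $1,006.20 (≈ $12.9000 each)
After Feb 7: 274 on hand, pool $3,642.40 (≈ $13.2934 each)
After Feb 11: 418 on hand, pool $5,665.60 (≈ $13.5541 each)
Feb 14, sell 59: 59/418 × $5,665.60 → $799.68
After Feb 15: 447 on hand, pool $6,476.32 (≈ $14.4884 each)
Feb 17, sell 213: 213/447 × $6,476.32 → $3,086.03
Feb 19, sell 113: 113/234 × $3,390.29 → $1,637.19
Total COGS = $799.68 + $3,086.03 + $1,637.19 = $5,522.90
Ending inventory (cost pool remaining) = $1,753.10

COGS = $5,522.90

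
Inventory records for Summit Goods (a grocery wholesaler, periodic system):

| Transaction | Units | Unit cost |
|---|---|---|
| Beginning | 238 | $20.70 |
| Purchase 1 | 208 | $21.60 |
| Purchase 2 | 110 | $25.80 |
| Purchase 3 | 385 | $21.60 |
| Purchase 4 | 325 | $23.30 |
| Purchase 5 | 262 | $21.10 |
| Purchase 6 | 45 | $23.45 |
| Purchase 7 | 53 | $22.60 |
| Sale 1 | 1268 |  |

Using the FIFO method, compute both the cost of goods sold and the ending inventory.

COGS = $28,188.10; ending inventory = $7,739.05

Sale 1 (1268) [FIFO — oldest first]: 238 @ $20.70 + 208 @ $21.60 + 110 @ $25.80 + 385 @ $21.60 + 325 @ $23.30 + 2 @ $21.10 = $28,188.10
Ending inventory: 260 @ $21.10 + 45 @ $23.45 + 53 @ $22.60 = $7,739.05
Check: goods available $35,927.15 = COGS $28,188.10 + ending $7,739.05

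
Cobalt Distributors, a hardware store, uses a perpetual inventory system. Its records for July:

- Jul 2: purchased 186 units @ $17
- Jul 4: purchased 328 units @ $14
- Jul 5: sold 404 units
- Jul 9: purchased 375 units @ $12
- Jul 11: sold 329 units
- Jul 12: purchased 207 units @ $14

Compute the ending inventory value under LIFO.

Jul 5, 404 sold [LIFO — newest first]: 328 @ $14 + 76 @ $17 = $5,884
Jul 11, 329 sold [LIFO — newest first]: 329 @ $12 = $3,948
Total COGS = $5,884 + $3,948 = $9,832
Ending inventory: 110 @ $17 + 46 @ $12 + 207 @ $14 = $5,320

Ending inventory = $5,320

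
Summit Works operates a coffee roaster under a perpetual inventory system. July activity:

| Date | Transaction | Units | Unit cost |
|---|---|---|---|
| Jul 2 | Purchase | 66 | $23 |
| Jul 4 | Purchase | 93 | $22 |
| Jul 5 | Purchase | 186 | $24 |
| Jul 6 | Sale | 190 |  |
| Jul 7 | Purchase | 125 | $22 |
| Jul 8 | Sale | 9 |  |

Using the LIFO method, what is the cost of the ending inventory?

Ending inventory = $6,028

Jul 6, 190 sold [LIFO — newest first]: 186 @ $24 + 4 @ $22 = $4,552
Jul 8, 9 sold [LIFO — newest first]: 9 @ $22 = $198
Total COGS = $4,552 + $198 = $4,750
Ending inventory: 66 @ $23 + 89 @ $22 + 116 @ $22 = $6,028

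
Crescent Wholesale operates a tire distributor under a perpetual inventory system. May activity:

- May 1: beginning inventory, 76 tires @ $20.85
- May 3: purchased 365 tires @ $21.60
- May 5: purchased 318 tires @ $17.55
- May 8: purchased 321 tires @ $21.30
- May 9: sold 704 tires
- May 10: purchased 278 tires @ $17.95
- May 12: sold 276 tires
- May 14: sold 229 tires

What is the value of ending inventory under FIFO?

Ending inventory = $2,674.55

May 9, 704 sold [FIFO — oldest first]: 76 @ $20.85 + 365 @ $21.60 + 263 @ $17.55 = $14,084.25
May 12, 276 sold [FIFO — oldest first]: 55 @ $17.55 + 221 @ $21.30 = $5,672.55
May 14, 229 sold [FIFO — oldest first]: 100 @ $21.30 + 129 @ $17.95 = $4,445.55
Total COGS = $14,084.25 + $5,672.55 + $4,445.55 = $24,202.35
Ending inventory: 149 @ $17.95 = $2,674.55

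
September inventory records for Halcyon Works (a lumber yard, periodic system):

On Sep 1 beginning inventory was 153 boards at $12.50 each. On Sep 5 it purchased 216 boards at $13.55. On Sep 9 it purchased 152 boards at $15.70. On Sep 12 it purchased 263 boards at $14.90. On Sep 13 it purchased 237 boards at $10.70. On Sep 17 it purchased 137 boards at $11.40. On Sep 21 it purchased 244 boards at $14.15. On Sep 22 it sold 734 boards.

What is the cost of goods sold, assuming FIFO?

COGS = $10,399.40

Sep 22, 734 sold [FIFO — oldest first]: 153 @ $12.50 + 216 @ $13.55 + 152 @ $15.70 + 213 @ $14.90 = $10,399.40
Ending inventory: 50 @ $14.90 + 237 @ $10.70 + 137 @ $11.40 + 244 @ $14.15 = $8,295.30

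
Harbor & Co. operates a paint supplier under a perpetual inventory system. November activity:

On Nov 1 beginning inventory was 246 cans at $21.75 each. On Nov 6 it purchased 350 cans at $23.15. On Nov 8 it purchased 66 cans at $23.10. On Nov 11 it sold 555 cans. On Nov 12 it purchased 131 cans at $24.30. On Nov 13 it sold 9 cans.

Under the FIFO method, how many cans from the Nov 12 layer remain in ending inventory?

Nov 11, 555 sold [FIFO — oldest first]: 246 @ $21.75 + 309 @ $23.15 = $12,503.85
Nov 13, 9 sold [FIFO — oldest first]: 9 @ $23.15 = $208.35
Total COGS = $12,503.85 + $208.35 = $12,712.20
Ending inventory: 32 @ $23.15 + 66 @ $23.10 + 131 @ $24.30 = $5,448.70

131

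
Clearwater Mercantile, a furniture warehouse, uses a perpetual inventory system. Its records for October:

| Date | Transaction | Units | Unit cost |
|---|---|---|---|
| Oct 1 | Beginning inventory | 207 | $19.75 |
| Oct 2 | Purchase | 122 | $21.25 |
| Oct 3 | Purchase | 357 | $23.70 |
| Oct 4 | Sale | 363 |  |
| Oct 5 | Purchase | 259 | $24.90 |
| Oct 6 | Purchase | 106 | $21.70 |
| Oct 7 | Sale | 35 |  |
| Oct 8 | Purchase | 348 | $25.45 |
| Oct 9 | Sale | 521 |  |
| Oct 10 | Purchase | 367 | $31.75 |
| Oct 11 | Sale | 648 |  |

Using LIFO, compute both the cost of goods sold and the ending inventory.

Oct 4, 363 sold [LIFO — newest first]: 357 @ $23.70 + 6 @ $21.25 = $8,588.40
Oct 7, 35 sold [LIFO — newest first]: 35 @ $21.70 = $759.50
Oct 9, 521 sold [LIFO — newest first]: 348 @ $25.45 + 71 @ $21.70 + 102 @ $24.90 = $12,937.10
Oct 11, 648 sold [LIFO — newest first]: 367 @ $31.75 + 157 @ $24.90 + 116 @ $21.25 + 8 @ $19.75 = $18,184.55
Total COGS = $8,588.40 + $759.50 + $12,937.10 + $18,184.55 = $40,469.55
Ending inventory: 199 @ $19.75 = $3,930.25

COGS = $40,469.55; ending inventory = $3,930.25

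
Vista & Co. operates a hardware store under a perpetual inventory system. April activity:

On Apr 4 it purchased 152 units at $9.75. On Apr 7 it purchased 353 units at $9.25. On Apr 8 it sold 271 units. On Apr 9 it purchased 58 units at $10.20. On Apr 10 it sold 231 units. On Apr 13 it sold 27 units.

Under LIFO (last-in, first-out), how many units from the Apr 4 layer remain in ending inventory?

Apr 8, 271 sold [LIFO — newest first]: 271 @ $9.25 = $2,506.75
Apr 10, 231 sold [LIFO — newest first]: 58 @ $10.20 + 82 @ $9.25 + 91 @ $9.75 = $2,237.35
Apr 13, 27 sold [LIFO — newest first]: 27 @ $9.75 = $263.25
Total COGS = $2,506.75 + $2,237.35 + $263.25 = $5,007.35
Ending inventory: 34 @ $9.75 = $331.50

34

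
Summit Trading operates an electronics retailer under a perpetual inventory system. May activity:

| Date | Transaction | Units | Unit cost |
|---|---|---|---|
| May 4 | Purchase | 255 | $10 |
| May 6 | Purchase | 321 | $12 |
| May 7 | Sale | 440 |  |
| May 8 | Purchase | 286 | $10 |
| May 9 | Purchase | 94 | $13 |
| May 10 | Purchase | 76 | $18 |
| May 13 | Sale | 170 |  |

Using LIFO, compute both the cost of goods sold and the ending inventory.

COGS = $7,632; ending inventory = $4,220

May 7, 440 sold [LIFO — newest first]: 321 @ $12 + 119 @ $10 = $5,042
May 13, 170 sold [LIFO — newest first]: 76 @ $18 + 94 @ $13 = $2,590
Total COGS = $5,042 + $2,590 = $7,632
Ending inventory: 136 @ $10 + 286 @ $10 = $4,220
Check: goods available $11,852 = COGS $7,632 + ending $4,220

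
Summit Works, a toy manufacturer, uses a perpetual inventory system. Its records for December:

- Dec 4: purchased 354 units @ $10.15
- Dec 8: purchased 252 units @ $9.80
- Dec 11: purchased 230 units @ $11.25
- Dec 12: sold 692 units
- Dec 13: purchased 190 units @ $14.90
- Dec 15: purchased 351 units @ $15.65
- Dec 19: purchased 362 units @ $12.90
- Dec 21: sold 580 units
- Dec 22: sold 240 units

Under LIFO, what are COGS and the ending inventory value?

Dec 12, 692 sold [LIFO — newest first]: 230 @ $11.25 + 252 @ $9.80 + 210 @ $10.15 = $7,188.60
Dec 21, 580 sold [LIFO — newest first]: 362 @ $12.90 + 218 @ $15.65 = $8,081.50
Dec 22, 240 sold [LIFO — newest first]: 133 @ $15.65 + 107 @ $14.90 = $3,675.75
Total COGS = $7,188.60 + $8,081.50 + $3,675.75 = $18,945.85
Ending inventory: 144 @ $10.15 + 83 @ $14.90 = $2,698.30

COGS = $18,945.85; ending inventory = $2,698.30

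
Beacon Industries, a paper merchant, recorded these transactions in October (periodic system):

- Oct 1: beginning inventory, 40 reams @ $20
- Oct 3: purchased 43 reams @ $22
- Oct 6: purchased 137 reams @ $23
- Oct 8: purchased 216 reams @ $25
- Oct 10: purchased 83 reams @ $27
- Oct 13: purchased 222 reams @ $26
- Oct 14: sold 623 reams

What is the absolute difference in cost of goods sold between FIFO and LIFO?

FIFO COGS: 40 @ $20 + 43 @ $22 + 137 @ $23 + 216 @ $25 + 83 @ $27 + 104 @ $26 = $15,242
LIFO COGS: 222 @ $26 + 83 @ $27 + 216 @ $25 + 102 @ $23 = $15,759
Difference = |$15,242 − $15,759| = $517

$517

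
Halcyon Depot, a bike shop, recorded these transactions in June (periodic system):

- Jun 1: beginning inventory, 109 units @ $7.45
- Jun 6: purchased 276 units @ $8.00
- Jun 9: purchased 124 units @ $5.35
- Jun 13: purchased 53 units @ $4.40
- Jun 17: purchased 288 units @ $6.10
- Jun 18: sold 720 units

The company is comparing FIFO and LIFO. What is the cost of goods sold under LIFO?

COGS = $4,693.40

FIFO COGS: 109 @ $7.45 + 276 @ $8.00 + 124 @ $5.35 + 53 @ $4.40 + 158 @ $6.10 = $4,880.45
LIFO COGS: 288 @ $6.10 + 53 @ $4.40 + 124 @ $5.35 + 255 @ $8.00 = $4,693.40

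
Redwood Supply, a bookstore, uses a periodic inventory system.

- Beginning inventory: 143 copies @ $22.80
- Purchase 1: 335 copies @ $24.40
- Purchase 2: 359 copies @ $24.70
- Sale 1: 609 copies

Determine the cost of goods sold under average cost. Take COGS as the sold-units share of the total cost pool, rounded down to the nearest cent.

Sale 1, sell 609: 609/837 × $20,301.70 → $14,771.48
Ending inventory (cost pool remaining) = $5,530.22
Check: goods available $20,301.70 = COGS $14,771.48 + ending $5,530.22

COGS = $14,771.48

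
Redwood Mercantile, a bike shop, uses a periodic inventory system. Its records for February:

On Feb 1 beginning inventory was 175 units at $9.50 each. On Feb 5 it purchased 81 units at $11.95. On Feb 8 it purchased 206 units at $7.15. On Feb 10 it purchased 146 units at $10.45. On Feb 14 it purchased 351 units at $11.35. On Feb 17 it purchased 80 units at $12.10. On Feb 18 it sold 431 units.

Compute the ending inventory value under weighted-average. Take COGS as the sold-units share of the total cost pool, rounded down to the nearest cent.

Ending inventory = $6,191.72

Feb 18, sell 431: 431/1039 × $10,580.90 → $4,389.18
Ending inventory (cost pool remaining) = $6,191.72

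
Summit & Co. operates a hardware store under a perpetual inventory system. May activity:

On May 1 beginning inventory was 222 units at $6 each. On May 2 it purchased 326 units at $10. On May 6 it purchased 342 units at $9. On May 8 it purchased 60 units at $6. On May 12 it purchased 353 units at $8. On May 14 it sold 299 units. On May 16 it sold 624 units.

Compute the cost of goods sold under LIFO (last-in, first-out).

May 14, 299 sold [LIFO — newest first]: 299 @ $8 = $2,392
May 16, 624 sold [LIFO — newest first]: 54 @ $8 + 60 @ $6 + 342 @ $9 + 168 @ $10 = $5,550
Total COGS = $2,392 + $5,550 = $7,942
Ending inventory: 222 @ $6 + 158 @ $10 = $2,912

COGS = $7,942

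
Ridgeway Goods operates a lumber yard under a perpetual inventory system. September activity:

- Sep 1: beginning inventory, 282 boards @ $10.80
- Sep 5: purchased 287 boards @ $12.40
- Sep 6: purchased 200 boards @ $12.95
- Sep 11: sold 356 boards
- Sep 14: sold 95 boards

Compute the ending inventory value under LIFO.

Ending inventory = $3,492.00

Sep 11, 356 sold [LIFO — newest first]: 200 @ $12.95 + 156 @ $12.40 = $4,524.40
Sep 14, 95 sold [LIFO — newest first]: 95 @ $12.40 = $1,178.00
Total COGS = $4,524.40 + $1,178.00 = $5,702.40
Ending inventory: 282 @ $10.80 + 36 @ $12.40 = $3,492.00
Check: goods available $9,194.40 = COGS $5,702.40 + ending $3,492.00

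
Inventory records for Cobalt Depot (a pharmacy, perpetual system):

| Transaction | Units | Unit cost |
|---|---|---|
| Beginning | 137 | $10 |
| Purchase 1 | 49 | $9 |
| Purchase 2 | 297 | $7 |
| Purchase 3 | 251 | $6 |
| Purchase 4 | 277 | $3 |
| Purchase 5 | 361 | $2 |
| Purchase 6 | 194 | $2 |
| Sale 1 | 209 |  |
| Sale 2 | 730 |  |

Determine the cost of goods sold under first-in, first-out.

COGS = $6,011

Sale 1 (209) [FIFO — oldest first]: 137 @ $10 + 49 @ $9 + 23 @ $7 = $1,972
Sale 2 (730) [FIFO — oldest first]: 274 @ $7 + 251 @ $6 + 205 @ $3 = $4,039
Total COGS = $1,972 + $4,039 = $6,011
Ending inventory: 72 @ $3 + 361 @ $2 + 194 @ $2 = $1,326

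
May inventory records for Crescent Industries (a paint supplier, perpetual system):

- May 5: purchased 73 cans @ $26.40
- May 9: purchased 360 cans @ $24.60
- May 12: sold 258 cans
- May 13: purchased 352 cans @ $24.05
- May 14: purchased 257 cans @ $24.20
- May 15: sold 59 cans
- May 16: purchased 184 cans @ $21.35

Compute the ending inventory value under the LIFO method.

May 12, 258 sold [LIFO — newest first]: 258 @ $24.60 = $6,346.80
May 15, 59 sold [LIFO — newest first]: 59 @ $24.20 = $1,427.80
Total COGS = $6,346.80 + $1,427.80 = $7,774.60
Ending inventory: 73 @ $26.40 + 102 @ $24.60 + 352 @ $24.05 + 198 @ $24.20 + 184 @ $21.35 = $21,622.00
Check: goods available $29,396.60 = COGS $7,774.60 + ending $21,622.00

Ending inventory = $21,622.00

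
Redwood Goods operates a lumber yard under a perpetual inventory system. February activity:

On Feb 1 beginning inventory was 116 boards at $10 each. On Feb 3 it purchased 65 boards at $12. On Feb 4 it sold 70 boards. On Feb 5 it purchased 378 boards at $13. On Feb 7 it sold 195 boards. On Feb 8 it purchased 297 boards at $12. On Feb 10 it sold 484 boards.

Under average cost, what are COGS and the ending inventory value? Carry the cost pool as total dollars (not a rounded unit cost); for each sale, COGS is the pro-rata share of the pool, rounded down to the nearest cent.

COGS = $9,108.33; ending inventory = $1,309.67

After Feb 1: 116 on hand, pool $1,160.00 (≈ $10.0000 each)
After Feb 3: 181 on hand, pool $1,940.00 (≈ $10.7182 each)
Feb 4, sell 70: 70/181 × $1,940.00 → $750.27
After Feb 5: 489 on hand, pool $6,103.73 (≈ $12.4821 each)
Feb 7, sell 195: 195/489 × $6,103.73 → $2,434.00
After Feb 8: 591 on hand, pool $7,233.73 (≈ $12.2398 each)
Feb 10, sell 484: 484/591 × $7,233.73 → $5,924.06
Total COGS = $750.27 + $2,434.00 + $5,924.06 = $9,108.33
Ending inventory (cost pool remaining) = $1,309.67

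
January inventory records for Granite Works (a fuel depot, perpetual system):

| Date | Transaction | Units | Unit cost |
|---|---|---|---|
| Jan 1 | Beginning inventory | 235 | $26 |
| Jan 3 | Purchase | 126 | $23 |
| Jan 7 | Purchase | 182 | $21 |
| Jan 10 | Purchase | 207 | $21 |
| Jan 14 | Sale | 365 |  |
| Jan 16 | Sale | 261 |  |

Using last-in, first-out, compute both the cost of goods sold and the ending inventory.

COGS = $13,953; ending inventory = $3,224

Jan 14, 365 sold [LIFO — newest first]: 207 @ $21 + 158 @ $21 = $7,665
Jan 16, 261 sold [LIFO — newest first]: 24 @ $21 + 126 @ $23 + 111 @ $26 = $6,288
Total COGS = $7,665 + $6,288 = $13,953
Ending inventory: 124 @ $26 = $3,224
Check: goods available $17,177 = COGS $13,953 + ending $3,224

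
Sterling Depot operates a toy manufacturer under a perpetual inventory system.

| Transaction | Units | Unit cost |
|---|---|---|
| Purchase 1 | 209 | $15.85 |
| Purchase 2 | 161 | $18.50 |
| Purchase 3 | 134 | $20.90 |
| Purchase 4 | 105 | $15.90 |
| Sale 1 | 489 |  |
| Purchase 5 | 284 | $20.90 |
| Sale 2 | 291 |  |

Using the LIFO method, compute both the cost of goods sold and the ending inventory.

COGS = $14,905.80; ending inventory = $1,791.05

Sale 1 (489) [LIFO — newest first]: 105 @ $15.90 + 134 @ $20.90 + 161 @ $18.50 + 89 @ $15.85 = $8,859.25
Sale 2 (291) [LIFO — newest first]: 284 @ $20.90 + 7 @ $15.85 = $6,046.55
Total COGS = $8,859.25 + $6,046.55 = $14,905.80
Ending inventory: 113 @ $15.85 = $1,791.05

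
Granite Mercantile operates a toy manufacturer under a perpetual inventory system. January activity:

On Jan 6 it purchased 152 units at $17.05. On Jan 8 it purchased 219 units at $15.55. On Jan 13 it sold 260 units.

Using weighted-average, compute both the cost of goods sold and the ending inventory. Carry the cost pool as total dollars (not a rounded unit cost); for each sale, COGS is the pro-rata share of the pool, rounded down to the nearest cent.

COGS = $4,202.78; ending inventory = $1,794.27

After Jan 6: 152 on hand, pool $2,591.60 (≈ $17.0500 each)
After Jan 8: 371 on hand, pool $5,997.05 (≈ $16.1646 each)
Jan 13, sell 260: 260/371 × $5,997.05 → $4,202.78
Ending inventory (cost pool remaining) = $1,794.27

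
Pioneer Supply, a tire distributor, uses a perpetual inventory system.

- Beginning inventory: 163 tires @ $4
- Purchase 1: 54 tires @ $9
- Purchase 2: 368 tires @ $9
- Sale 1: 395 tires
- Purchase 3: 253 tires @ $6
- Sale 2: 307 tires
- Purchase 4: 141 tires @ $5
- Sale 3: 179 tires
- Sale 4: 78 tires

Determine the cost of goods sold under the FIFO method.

Sale 1 (395) [FIFO — oldest first]: 163 @ $4 + 54 @ $9 + 178 @ $9 = $2,740
Sale 2 (307) [FIFO — oldest first]: 190 @ $9 + 117 @ $6 = $2,412
Sale 3 (179) [FIFO — oldest first]: 136 @ $6 + 43 @ $5 = $1,031
Sale 4 (78) [FIFO — oldest first]: 78 @ $5 = $390
Total COGS = $2,740 + $2,412 + $1,031 + $390 = $6,573
Ending inventory: 20 @ $5 = $100

COGS = $6,573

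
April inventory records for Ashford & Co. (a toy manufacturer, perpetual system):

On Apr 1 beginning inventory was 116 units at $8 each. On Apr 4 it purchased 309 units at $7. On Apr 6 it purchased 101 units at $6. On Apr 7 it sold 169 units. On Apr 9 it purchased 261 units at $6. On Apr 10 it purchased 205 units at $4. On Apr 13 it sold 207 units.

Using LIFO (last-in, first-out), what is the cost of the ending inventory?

Apr 7, 169 sold [LIFO — newest first]: 101 @ $6 + 68 @ $7 = $1,082
Apr 13, 207 sold [LIFO — newest first]: 205 @ $4 + 2 @ $6 = $832
Total COGS = $1,082 + $832 = $1,914
Ending inventory: 116 @ $8 + 241 @ $7 + 259 @ $6 = $4,169

Ending inventory = $4,169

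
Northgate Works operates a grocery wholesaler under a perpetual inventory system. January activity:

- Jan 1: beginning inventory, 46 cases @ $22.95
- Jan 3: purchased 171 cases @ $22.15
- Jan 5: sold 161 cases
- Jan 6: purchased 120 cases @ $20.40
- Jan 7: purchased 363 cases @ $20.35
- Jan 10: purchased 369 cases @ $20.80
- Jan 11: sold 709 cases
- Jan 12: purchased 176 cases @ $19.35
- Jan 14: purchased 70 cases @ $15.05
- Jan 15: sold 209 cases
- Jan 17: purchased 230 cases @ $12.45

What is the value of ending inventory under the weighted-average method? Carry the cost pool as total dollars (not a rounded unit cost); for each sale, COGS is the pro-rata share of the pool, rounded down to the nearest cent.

Ending inventory = $7,408.83

After Jan 1: 46 on hand, pool $1,055.70 (≈ $22.9500 each)
After Jan 3: 217 on hand, pool $4,843.35 (≈ $22.3196 each)
Jan 5, sell 161: 161/217 × $4,843.35 → $3,593.45
After Jan 6: 176 on hand, pool $3,697.90 (≈ $21.0108 each)
After Jan 7: 539 on hand, pool $11,084.95 (≈ $20.5658 each)
After Jan 10: 908 on hand, pool $18,760.15 (≈ $20.6610 each)
Jan 11, sell 709: 709/908 × $18,760.15 → $14,648.61
After Jan 12: 375 on hand, pool $7,517.14 (≈ $20.0457 each)
After Jan 14: 445 on hand, pool $8,570.64 (≈ $19.2599 each)
Jan 15, sell 209: 209/445 × $8,570.64 → $4,025.31
After Jan 17: 466 on hand, pool $7,408.83 (≈ $15.8988 each)
Total COGS = $3,593.45 + $14,648.61 + $4,025.31 = $22,267.37
Ending inventory (cost pool remaining) = $7,408.83
Check: goods available $29,676.20 = COGS $22,267.37 + ending $7,408.83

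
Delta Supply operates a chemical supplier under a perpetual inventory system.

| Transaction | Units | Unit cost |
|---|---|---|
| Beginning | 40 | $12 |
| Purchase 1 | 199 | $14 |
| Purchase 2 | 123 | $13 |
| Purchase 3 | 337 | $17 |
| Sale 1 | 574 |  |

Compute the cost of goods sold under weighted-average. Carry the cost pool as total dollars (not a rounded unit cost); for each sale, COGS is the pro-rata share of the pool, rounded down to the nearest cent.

COGS = $8,699.50

After Beginning: 40 on hand, pool $480.00 (≈ $12.0000 each)
After Purchase 1: 239 on hand, pool $3,266.00 (≈ $13.6653 each)
After Purchase 2: 362 on hand, pool $4,865.00 (≈ $13.4392 each)
After Purchase 3: 699 on hand, pool $10,594.00 (≈ $15.1559 each)
Sale 1, sell 574: 574/699 × $10,594.00 → $8,699.50
Ending inventory (cost pool remaining) = $1,894.50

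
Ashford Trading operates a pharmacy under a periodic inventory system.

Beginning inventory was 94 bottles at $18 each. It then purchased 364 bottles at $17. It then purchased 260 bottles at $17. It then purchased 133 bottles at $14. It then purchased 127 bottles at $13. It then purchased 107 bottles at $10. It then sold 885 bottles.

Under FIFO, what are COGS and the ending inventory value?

Sale 1 (885) [FIFO — oldest first]: 94 @ $18 + 364 @ $17 + 260 @ $17 + 133 @ $14 + 34 @ $13 = $14,604
Ending inventory: 93 @ $13 + 107 @ $10 = $2,279
Check: goods available $16,883 = COGS $14,604 + ending $2,279

COGS = $14,604; ending inventory = $2,279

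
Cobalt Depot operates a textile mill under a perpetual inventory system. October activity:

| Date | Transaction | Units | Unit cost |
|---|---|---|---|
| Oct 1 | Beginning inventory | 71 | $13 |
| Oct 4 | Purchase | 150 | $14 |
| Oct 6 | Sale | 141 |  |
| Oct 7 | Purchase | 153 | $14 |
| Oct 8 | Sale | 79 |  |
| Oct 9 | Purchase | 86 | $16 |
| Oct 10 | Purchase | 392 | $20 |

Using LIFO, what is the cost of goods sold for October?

Oct 6, 141 sold [LIFO — newest first]: 141 @ $14 = $1,974
Oct 8, 79 sold [LIFO — newest first]: 79 @ $14 = $1,106
Total COGS = $1,974 + $1,106 = $3,080
Ending inventory: 71 @ $13 + 9 @ $14 + 74 @ $14 + 86 @ $16 + 392 @ $20 = $11,301
Check: goods available $14,381 = COGS $3,080 + ending $11,301

COGS = $3,080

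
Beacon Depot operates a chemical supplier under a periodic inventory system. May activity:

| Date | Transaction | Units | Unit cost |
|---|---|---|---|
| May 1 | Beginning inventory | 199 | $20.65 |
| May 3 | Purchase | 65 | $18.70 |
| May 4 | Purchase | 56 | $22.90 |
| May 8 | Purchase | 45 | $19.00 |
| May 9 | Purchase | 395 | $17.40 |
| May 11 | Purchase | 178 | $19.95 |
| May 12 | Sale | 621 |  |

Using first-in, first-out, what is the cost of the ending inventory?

May 12, 621 sold [FIFO — oldest first]: 199 @ $20.65 + 65 @ $18.70 + 56 @ $22.90 + 45 @ $19.00 + 256 @ $17.40 = $11,916.65
Ending inventory: 139 @ $17.40 + 178 @ $19.95 = $5,969.70

Ending inventory = $5,969.70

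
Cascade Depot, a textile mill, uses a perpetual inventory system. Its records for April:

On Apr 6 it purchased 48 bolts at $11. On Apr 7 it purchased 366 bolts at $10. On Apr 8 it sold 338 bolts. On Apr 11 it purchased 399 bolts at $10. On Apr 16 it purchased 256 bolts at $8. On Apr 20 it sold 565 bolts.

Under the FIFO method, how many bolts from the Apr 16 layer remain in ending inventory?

166

Apr 8, 338 sold [FIFO — oldest first]: 48 @ $11 + 290 @ $10 = $3,428
Apr 20, 565 sold [FIFO — oldest first]: 76 @ $10 + 399 @ $10 + 90 @ $8 = $5,470
Total COGS = $3,428 + $5,470 = $8,898
Ending inventory: 166 @ $8 = $1,328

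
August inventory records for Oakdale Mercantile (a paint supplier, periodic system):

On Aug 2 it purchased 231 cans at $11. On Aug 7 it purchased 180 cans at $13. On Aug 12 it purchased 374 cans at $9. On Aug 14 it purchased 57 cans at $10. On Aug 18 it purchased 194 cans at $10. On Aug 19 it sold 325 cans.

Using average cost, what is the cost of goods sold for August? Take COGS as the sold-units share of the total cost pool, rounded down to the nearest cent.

Aug 19, sell 325: 325/1036 × $10,757.00 → $3,374.54
Ending inventory (cost pool remaining) = $7,382.46
Check: goods available $10,757.00 = COGS $3,374.54 + ending $7,382.46

COGS = $3,374.54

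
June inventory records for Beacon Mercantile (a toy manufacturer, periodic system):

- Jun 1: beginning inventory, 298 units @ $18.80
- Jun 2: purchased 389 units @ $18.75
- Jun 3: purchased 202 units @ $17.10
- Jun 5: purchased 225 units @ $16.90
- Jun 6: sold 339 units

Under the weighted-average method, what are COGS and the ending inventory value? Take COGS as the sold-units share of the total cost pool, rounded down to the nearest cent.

COGS = $6,132.68; ending inventory = $14,020.17

Jun 6, sell 339: 339/1114 × $20,152.85 → $6,132.68
Ending inventory (cost pool remaining) = $14,020.17
Check: goods available $20,152.85 = COGS $6,132.68 + ending $14,020.17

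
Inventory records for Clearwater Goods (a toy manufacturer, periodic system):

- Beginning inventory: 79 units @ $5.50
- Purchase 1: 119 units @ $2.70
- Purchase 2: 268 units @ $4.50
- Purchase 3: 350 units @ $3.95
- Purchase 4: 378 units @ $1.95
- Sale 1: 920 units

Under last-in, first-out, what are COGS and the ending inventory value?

Sale 1 (920) [LIFO — newest first]: 378 @ $1.95 + 350 @ $3.95 + 192 @ $4.50 = $2,983.60
Ending inventory: 79 @ $5.50 + 119 @ $2.70 + 76 @ $4.50 = $1,097.80

COGS = $2,983.60; ending inventory = $1,097.80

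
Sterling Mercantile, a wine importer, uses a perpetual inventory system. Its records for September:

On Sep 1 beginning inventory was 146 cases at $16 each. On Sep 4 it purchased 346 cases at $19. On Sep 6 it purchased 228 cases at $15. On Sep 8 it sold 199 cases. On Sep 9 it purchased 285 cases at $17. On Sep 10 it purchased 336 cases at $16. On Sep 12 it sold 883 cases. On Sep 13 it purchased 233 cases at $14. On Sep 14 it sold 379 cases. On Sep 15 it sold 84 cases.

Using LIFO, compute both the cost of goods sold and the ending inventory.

Sep 8, 199 sold [LIFO — newest first]: 199 @ $15 = $2,985
Sep 12, 883 sold [LIFO — newest first]: 336 @ $16 + 285 @ $17 + 29 @ $15 + 233 @ $19 = $15,083
Sep 14, 379 sold [LIFO — newest first]: 233 @ $14 + 113 @ $19 + 33 @ $16 = $5,937
Sep 15, 84 sold [LIFO — newest first]: 84 @ $16 = $1,344
Total COGS = $2,985 + $15,083 + $5,937 + $1,344 = $25,349
Ending inventory: 29 @ $16 = $464

COGS = $25,349; ending inventory = $464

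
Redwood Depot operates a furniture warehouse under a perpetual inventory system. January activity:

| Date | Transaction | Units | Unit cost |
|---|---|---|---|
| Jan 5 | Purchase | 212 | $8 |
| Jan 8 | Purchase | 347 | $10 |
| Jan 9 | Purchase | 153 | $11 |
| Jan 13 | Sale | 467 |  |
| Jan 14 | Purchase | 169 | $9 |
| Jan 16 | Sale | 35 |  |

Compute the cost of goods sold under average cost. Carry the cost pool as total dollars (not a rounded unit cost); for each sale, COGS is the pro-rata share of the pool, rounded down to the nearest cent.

After Jan 5: 212 on hand, pool $1,696.00 (≈ $8.0000 each)
After Jan 8: 559 on hand, pool $5,166.00 (≈ $9.2415 each)
After Jan 9: 712 on hand, pool $6,849.00 (≈ $9.6194 each)
Jan 13, sell 467: 467/712 × $6,849.00 → $4,492.25
After Jan 14: 414 on hand, pool $3,877.75 (≈ $9.3665 each)
Jan 16, sell 35: 35/414 × $3,877.75 → $327.82
Total COGS = $4,492.25 + $327.82 = $4,820.07
Ending inventory (cost pool remaining) = $3,549.93

COGS = $4,820.07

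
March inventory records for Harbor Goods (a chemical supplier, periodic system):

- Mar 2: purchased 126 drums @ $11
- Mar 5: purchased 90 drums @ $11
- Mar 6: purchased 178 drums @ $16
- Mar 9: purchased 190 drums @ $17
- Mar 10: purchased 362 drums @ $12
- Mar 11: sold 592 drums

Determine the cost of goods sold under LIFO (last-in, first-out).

Mar 11, 592 sold [LIFO — newest first]: 362 @ $12 + 190 @ $17 + 40 @ $16 = $8,214
Ending inventory: 126 @ $11 + 90 @ $11 + 138 @ $16 = $4,584

COGS = $8,214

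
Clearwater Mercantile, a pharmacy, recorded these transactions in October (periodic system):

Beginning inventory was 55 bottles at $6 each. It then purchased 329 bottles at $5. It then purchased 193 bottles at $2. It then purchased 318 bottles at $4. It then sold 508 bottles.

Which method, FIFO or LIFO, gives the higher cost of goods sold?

FIFO COGS: 55 @ $6 + 329 @ $5 + 124 @ $2 = $2,223
LIFO COGS: 318 @ $4 + 190 @ $2 = $1,652

FIFO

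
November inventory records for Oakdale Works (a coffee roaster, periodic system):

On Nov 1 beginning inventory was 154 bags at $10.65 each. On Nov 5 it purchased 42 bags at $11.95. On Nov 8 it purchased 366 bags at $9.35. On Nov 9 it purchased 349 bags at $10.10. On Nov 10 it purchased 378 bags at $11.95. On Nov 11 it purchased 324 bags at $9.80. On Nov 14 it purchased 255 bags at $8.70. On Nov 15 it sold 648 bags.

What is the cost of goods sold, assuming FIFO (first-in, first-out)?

Nov 15, 648 sold [FIFO — oldest first]: 154 @ $10.65 + 42 @ $11.95 + 366 @ $9.35 + 86 @ $10.10 = $6,432.70
Ending inventory: 263 @ $10.10 + 378 @ $11.95 + 324 @ $9.80 + 255 @ $8.70 = $12,567.10

COGS = $6,432.70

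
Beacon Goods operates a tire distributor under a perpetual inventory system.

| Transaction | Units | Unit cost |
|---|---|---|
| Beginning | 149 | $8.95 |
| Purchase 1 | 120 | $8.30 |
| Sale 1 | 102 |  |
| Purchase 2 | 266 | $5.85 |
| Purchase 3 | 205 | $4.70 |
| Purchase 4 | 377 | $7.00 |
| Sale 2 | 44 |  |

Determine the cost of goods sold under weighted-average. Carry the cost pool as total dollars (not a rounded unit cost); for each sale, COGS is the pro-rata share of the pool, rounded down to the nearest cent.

After Beginning: 149 on hand, pool $1,333.55 (≈ $8.9500 each)
After Purchase 1: 269 on hand, pool $2,329.55 (≈ $8.6600 each)
Sale 1, sell 102: 102/269 × $2,329.55 → $883.32
After Purchase 2: 433 on hand, pool $3,002.33 (≈ $6.9338 each)
After Purchase 3: 638 on hand, pool $3,965.83 (≈ $6.2160 each)
After Purchase 4: 1015 on hand, pool $6,604.83 (≈ $6.5072 each)
Sale 2, sell 44: 44/1015 × $6,604.83 → $286.31
Total COGS = $883.32 + $286.31 = $1,169.63
Ending inventory (cost pool remaining) = $6,318.52

COGS = $1,169.63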